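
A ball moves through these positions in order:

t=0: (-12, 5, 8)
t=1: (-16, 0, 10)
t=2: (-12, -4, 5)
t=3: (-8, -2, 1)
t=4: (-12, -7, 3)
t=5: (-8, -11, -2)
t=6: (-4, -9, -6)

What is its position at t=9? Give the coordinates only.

(0, -16, -13)

Differencing gives (-4, -5, +2), (+4, -4, -5), (+4, +2, -4), (-4, -5, +2), (+4, -4, -5), (+4, +2, -4). This is the pattern (-4, -5, +2), (+4, -4, -5), (+4, +2, -4) repeated.
step 7: apply (-4, -5, +2) → (-8, -14, -4)
step 8: apply (+4, -4, -5) → (-4, -18, -9)
step 9: apply (+4, +2, -4) → (0, -16, -13)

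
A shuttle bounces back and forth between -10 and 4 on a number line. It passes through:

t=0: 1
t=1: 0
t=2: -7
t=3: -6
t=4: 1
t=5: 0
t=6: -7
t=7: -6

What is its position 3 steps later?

The value travels 7 per step and bounces off the walls at -10 and 4.
  step 8: -6 → 1
  step 9: 1 → 0
  step 10: 0 → -7

-7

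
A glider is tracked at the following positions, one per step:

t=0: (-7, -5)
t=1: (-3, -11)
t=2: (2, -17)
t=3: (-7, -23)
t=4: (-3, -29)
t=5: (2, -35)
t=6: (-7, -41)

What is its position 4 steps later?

(-3, -65)

First: cycles through -7, -3, 2 every 3 steps. Step 10 lands at position 1 of the cycle → -3.
Second: linear, -6 per step → -65 at step 10.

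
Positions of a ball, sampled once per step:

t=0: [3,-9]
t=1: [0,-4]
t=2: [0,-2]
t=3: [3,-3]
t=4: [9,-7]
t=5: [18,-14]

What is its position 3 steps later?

[63,-53]

Successive displacements: [-3,+5], [+0,+2], [+3,-1], [+6,-4], [+9,-7] — each changes by [+3,-3].
step 6: [18,-14] + [+12,-10] → [30,-24]
step 7: [30,-24] + [+15,-13] → [45,-37]
step 8: [45,-37] + [+18,-16] → [63,-53]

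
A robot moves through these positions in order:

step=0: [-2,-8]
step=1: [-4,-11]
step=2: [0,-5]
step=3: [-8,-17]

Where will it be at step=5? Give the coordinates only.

[-24,-41]

Consecutive displacements [-2,-3], [+4,+6], [-8,-12] scale by a factor of -2 each step.
step 4: [-8,-17] + [+16,+24] → [8,7]
step 5: [8,7] + [-32,-48] → [-24,-41]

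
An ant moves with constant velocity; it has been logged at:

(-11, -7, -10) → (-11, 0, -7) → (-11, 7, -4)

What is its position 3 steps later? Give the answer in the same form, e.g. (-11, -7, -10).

The position changes by (+0, +7, +3) every step.
step 3: (-11, 7, -4) + (+0, +7, +3) → (-11, 14, -1)
step 4: (-11, 14, -1) + (+0, +7, +3) → (-11, 21, 2)
step 5: (-11, 21, 2) + (+0, +7, +3) → (-11, 28, 5)

(-11, 28, 5)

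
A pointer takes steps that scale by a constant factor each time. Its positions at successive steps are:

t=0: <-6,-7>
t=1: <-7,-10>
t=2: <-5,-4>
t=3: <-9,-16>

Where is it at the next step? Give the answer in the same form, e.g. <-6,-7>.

The jumps are <-1,-3>, <+2,+6>, <-4,-12> — a geometric progression with ratio -2.
step 4: <-9,-16> + <+8,+24> → <-1,8>

<-1,8>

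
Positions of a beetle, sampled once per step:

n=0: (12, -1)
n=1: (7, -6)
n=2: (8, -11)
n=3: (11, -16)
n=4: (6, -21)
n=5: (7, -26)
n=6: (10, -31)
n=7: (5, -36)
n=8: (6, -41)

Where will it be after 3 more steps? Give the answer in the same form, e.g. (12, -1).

(5, -56)

The moves between consecutive positions are (-5, -5), (+1, -5), (+3, -5), (-5, -5), (+1, -5), (+3, -5), (-5, -5), (+1, -5); they repeat the 3-cycle [(-5, -5), (+1, -5), (+3, -5)].
step 9: apply (+3, -5) → (9, -46)
step 10: apply (-5, -5) → (4, -51)
step 11: apply (+1, -5) → (5, -56)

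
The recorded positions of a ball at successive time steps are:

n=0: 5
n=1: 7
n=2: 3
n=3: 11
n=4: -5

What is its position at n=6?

Step-to-step displacements: +2, -4, +8, -16; each is -2× the previous.
step 5: -5 + 32 → 27
step 6: 27 − 64 → -37

-37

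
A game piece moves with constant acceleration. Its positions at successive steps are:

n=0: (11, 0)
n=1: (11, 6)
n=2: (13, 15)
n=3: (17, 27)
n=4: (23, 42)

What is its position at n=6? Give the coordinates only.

(41, 81)

Successive displacements: (+0, +6), (+2, +9), (+4, +12), (+6, +15) — each changes by (+2, +3).
step 5: (23, 42) + (+8, +18) → (31, 60)
step 6: (31, 60) + (+10, +21) → (41, 81)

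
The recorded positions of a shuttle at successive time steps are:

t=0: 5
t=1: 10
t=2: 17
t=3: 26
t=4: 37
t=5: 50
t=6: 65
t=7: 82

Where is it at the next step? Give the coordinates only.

Successive displacements: +5, +7, +9, +11, +13, +15, +17 — each changes by +2.
step 8: 82 + 19 → 101

101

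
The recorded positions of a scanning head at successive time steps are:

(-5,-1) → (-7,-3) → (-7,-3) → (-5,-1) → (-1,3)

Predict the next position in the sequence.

Successive displacements: (-2,-2), (+0,+0), (+2,+2), (+4,+4) — each changes by (+2,+2).
step 5: (-1,3) + (+6,+6) → (5,9)

(5,9)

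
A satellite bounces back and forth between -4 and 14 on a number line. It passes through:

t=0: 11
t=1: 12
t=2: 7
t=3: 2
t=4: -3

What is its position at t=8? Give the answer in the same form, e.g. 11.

The value reflects between -4 and 14, moving 5 per step.
  step 5: -3 → 0
  step 6: 0 → 5
  step 7: 5 → 10
  step 8: 10 → 13

13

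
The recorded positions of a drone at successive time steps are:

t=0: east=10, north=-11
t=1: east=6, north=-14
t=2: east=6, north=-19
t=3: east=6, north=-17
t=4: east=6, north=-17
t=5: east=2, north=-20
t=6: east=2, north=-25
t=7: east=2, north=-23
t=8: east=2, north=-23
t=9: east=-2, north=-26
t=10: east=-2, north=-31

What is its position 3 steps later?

east=-6, north=-32

Differencing gives (-4,-3), (+0,-5), (+0,+2), (+0,+0), (-4,-3), (+0,-5), (+0,+2), (+0,+0), (-4,-3), (+0,-5). This is the pattern (-4,-3), (+0,-5), (+0,+2), (+0,+0) repeated.
step 11: apply (+0,+2) → east=-2, north=-29
step 12: apply (+0,+0) → east=-2, north=-29
step 13: apply (-4,-3) → east=-6, north=-32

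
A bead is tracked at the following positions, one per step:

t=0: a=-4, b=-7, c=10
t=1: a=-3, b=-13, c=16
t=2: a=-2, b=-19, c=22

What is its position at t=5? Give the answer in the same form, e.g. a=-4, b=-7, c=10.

a=1, b=-37, c=40

The position changes by (+1, -6, +6) every step.
step 3: a=-2, b=-19, c=22 + (+1, -6, +6) → a=-1, b=-25, c=28
step 4: a=-1, b=-25, c=28 + (+1, -6, +6) → a=0, b=-31, c=34
step 5: a=0, b=-31, c=34 + (+1, -6, +6) → a=1, b=-37, c=40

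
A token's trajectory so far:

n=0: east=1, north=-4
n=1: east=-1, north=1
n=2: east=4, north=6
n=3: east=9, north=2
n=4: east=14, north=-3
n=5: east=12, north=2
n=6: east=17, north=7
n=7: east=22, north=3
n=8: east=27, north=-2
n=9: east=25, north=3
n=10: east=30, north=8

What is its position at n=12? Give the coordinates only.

The moves between consecutive positions are (-2, +5), (+5, +5), (+5, -4), (+5, -5), (-2, +5), (+5, +5), (+5, -4), (+5, -5), (-2, +5), (+5, +5); they repeat the 4-cycle [(-2, +5), (+5, +5), (+5, -4), (+5, -5)].
step 11: apply (+5, -4) → east=35, north=4
step 12: apply (+5, -5) → east=40, north=-1

east=40, north=-1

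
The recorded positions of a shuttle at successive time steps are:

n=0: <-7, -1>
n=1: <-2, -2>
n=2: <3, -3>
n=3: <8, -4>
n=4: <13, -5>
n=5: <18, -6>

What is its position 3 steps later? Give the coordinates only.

Constant displacement of <+5, -1> per step.
step 6: <18, -6> + <+5, -1> → <23, -7>
step 7: <23, -7> + <+5, -1> → <28, -8>
step 8: <28, -8> + <+5, -1> → <33, -9>

<33, -9>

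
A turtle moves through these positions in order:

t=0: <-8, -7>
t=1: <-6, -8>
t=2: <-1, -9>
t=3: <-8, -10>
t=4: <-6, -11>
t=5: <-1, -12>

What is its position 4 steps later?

The first coordinate repeats the cycle [-8, -6, -1] with period 3; step 9 mod 3 = 0, giving -8.
The second coordinate changes by -1 each step, so at step 9 it is -7 + 9·(-1) = -16.

<-8, -16>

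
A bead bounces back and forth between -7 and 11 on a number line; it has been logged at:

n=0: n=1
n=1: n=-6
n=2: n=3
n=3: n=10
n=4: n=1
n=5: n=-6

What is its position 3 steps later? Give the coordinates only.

n=1

The value travels 9 per step and bounces off the walls at -7 and 11.
  step 6: -6 → 3
  step 7: 3 → 10
  step 8: 10 → 1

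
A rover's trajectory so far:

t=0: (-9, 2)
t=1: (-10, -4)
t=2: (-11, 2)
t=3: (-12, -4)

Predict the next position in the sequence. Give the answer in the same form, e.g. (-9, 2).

(-13, 2)

The first coordinate changes by -1 each step, so at step 4 it is -9 + 4·(-1) = -13.
The second coordinate repeats the cycle [2, -4] with period 2; step 4 mod 2 = 0, giving 2.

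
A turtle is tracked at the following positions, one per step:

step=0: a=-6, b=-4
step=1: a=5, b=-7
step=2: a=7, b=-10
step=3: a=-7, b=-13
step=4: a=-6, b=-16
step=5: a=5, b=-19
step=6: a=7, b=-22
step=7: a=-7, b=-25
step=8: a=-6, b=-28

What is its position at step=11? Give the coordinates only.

A: cycles through -6, 5, 7, -7 every 4 steps. Step 11 lands at position 3 of the cycle → -7.
B: linear, -3 per step → -37 at step 11.

a=-7, b=-37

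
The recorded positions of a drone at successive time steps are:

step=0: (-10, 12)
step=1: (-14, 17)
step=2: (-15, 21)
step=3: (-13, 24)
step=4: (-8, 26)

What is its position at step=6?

First differences are (-4, +5), (-1, +4), (+2, +3), (+5, +2); their common second difference is (+3, -1) (constant acceleration).
step 5: (-8, 26) + (+8, +1) → (0, 27)
step 6: (0, 27) + (+11, +0) → (11, 27)

(11, 27)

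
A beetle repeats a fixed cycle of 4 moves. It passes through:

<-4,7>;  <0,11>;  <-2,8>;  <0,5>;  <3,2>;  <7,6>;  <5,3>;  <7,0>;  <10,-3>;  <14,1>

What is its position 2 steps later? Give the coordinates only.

Differencing gives <+4,+4>, <-2,-3>, <+2,-3>, <+3,-3>, <+4,+4>, <-2,-3>, <+2,-3>, <+3,-3>, <+4,+4>. This is the pattern <+4,+4>, <-2,-3>, <+2,-3>, <+3,-3> repeated.
step 10: apply <-2,-3> → <12,-2>
step 11: apply <+2,-3> → <14,-5>

<14,-5>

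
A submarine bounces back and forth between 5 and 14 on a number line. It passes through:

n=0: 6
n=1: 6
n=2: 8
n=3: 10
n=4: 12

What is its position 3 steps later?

The value travels 2 per step and bounces off the walls at 5 and 14.
  step 5: 12 → 14
  step 6: 14 → 12
  step 7: 12 → 10

10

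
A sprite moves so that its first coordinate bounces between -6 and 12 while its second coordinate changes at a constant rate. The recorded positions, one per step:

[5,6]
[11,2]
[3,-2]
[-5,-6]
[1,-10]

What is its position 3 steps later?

The first coordinate travels 8 per step and bounces off the walls at -6 and 12.
  step 5: 1 → 9
  step 6: 9 → 7
  step 7: 7 → -1
The second coordinate changes by -4 each step: at step 7 it is -22.

[-1,-22]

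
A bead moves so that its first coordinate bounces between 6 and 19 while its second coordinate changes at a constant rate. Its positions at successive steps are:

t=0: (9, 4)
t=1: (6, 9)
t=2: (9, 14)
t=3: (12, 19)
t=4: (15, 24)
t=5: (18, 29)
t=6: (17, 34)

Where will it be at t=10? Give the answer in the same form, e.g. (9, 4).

(7, 54)

The first coordinate travels 3 per step and bounces off the walls at 6 and 19.
  step 7: 17 → 14
  step 8: 14 → 11
  step 9: 11 → 8
  step 10: 8 → 7
The second coordinate changes by +5 each step: at step 10 it is 54.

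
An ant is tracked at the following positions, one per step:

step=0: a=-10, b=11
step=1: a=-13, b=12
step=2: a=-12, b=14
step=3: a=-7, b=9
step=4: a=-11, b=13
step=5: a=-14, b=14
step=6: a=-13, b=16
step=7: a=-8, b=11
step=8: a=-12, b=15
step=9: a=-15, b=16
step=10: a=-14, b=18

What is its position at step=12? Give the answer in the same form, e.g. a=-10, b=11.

a=-13, b=17

The moves between consecutive positions are (-3, +1), (+1, +2), (+5, -5), (-4, +4), (-3, +1), (+1, +2), (+5, -5), (-4, +4), (-3, +1), (+1, +2); they repeat the 4-cycle [(-3, +1), (+1, +2), (+5, -5), (-4, +4)].
step 11: apply (+5, -5) → a=-9, b=13
step 12: apply (-4, +4) → a=-13, b=17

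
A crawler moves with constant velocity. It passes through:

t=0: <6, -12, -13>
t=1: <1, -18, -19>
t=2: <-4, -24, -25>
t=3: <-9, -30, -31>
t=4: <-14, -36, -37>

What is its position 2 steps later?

<-24, -48, -49>

Each step adds <-5, -6, -6> to the position.
step 5: <-14, -36, -37> + <-5, -6, -6> → <-19, -42, -43>
step 6: <-19, -42, -43> + <-5, -6, -6> → <-24, -48, -49>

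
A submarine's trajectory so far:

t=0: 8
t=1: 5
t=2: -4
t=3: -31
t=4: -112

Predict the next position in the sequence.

-355

The jumps are -3, -9, -27, -81 — a geometric progression with ratio 3.
step 5: -112 − 243 → -355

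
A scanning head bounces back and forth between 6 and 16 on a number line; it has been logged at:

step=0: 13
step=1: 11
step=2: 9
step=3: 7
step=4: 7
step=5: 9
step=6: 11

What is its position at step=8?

15

The value travels 2 per step and bounces off the walls at 6 and 16.
  step 7: 11 → 13
  step 8: 13 → 15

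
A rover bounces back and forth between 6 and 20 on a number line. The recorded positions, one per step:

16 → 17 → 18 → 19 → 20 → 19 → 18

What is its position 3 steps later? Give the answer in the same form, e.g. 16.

15

The value travels 1 per step and bounces off the walls at 6 and 20.
  step 7: 18 → 17
  step 8: 17 → 16
  step 9: 16 → 15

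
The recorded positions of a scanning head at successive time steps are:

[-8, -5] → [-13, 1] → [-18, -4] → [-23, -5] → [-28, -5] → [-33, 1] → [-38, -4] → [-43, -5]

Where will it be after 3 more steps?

[-58, -4]

The first coordinate changes by -5 each step, so at step 10 it is -8 + 10·(-5) = -58.
The second coordinate repeats the cycle [-5, 1, -4, -5] with period 4; step 10 mod 4 = 2, giving -4.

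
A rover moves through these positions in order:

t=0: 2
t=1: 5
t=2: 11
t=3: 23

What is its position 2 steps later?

95

Consecutive displacements +3, +6, +12 scale by a factor of 2 each step.
step 4: 23 + 24 → 47
step 5: 47 + 48 → 95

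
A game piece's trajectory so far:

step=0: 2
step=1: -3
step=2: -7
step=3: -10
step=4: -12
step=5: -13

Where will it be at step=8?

-10

First differences are -5, -4, -3, -2, -1; their common second difference is +1 (constant acceleration).
step 6: -13 + 0 → -13
step 7: -13 + 1 → -12
step 8: -12 + 2 → -10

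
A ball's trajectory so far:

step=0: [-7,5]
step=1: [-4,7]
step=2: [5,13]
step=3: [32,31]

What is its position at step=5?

Step-to-step displacements: [+3,+2], [+9,+6], [+27,+18]; each is 3× the previous.
step 4: [32,31] + [+81,+54] → [113,85]
step 5: [113,85] + [+243,+162] → [356,247]

[356,247]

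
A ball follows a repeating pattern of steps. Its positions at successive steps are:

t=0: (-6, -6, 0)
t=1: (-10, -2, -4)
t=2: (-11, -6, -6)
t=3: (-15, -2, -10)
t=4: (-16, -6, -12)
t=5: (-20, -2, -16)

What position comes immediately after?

The moves between consecutive positions are (-4, +4, -4), (-1, -4, -2), (-4, +4, -4), (-1, -4, -2), (-4, +4, -4); they repeat the 2-cycle [(-4, +4, -4), (-1, -4, -2)].
step 6: apply (-1, -4, -2) → (-21, -6, -18)

(-21, -6, -18)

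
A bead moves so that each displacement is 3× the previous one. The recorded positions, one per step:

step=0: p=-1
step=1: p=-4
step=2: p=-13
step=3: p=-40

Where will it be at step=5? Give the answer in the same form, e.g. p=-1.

Consecutive displacements -3, -9, -27 scale by a factor of 3 each step.
step 4: -40 − 81 → p=-121
step 5: -121 − 243 → p=-364

p=-364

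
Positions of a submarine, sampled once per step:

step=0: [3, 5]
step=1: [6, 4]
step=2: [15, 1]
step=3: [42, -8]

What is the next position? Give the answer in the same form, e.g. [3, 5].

Step-to-step displacements: [+3, -1], [+9, -3], [+27, -9]; each is 3× the previous.
step 4: [42, -8] + [+81, -27] → [123, -35]

[123, -35]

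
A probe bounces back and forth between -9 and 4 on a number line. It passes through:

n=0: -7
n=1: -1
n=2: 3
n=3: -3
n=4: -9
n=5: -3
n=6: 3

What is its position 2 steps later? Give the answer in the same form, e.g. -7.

The value travels 6 per step and bounces off the walls at -9 and 4.
  step 7: 3 → -1
  step 8: -1 → -7

-7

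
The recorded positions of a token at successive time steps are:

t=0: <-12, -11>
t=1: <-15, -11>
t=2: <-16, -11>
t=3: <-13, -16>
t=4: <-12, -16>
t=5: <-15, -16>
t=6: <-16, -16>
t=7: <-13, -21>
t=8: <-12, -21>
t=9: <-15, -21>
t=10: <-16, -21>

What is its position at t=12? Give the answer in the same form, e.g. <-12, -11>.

<-12, -26>

Differencing gives <-3, +0>, <-1, +0>, <+3, -5>, <+1, +0>, <-3, +0>, <-1, +0>, <+3, -5>, <+1, +0>, <-3, +0>, <-1, +0>. This is the pattern <-3, +0>, <-1, +0>, <+3, -5>, <+1, +0> repeated.
step 11: apply <+3, -5> → <-13, -26>
step 12: apply <+1, +0> → <-12, -26>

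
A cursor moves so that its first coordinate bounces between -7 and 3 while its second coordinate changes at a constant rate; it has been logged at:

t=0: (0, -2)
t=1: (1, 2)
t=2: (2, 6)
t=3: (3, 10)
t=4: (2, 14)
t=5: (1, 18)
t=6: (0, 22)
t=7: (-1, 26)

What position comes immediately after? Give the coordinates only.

The first coordinate reflects between -7 and 3, moving 1 per step.
  step 8: -1 → -2
The second coordinate changes by +4 each step: at step 8 it is 30.

(-2, 30)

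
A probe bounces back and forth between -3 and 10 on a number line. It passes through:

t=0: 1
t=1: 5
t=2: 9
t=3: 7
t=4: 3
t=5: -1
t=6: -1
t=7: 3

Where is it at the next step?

7

The value travels 4 per step and bounces off the walls at -3 and 10.
  step 8: 3 → 7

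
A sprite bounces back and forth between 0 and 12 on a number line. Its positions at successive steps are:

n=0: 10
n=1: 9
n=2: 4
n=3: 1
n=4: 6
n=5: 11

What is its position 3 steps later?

The value travels 5 per step and bounces off the walls at 0 and 12.
  step 6: 11 → 8
  step 7: 8 → 3
  step 8: 3 → 2

2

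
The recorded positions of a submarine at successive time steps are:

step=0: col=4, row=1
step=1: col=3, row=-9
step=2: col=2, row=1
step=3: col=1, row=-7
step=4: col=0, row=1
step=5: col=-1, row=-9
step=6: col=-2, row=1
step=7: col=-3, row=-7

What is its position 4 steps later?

Col: linear, -1 per step → -7 at step 11.
Row: cycles through 1, -9, 1, -7 every 4 steps. Step 11 lands at position 3 of the cycle → -7.

col=-7, row=-7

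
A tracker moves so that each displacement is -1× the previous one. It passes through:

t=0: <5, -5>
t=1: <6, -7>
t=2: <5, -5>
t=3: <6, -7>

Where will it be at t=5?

The jumps are <+1, -2>, <-1, +2>, <+1, -2> — a geometric progression with ratio -1.
step 4: <6, -7> + <-1, +2> → <5, -5>
step 5: <5, -5> + <+1, -2> → <6, -7>

<6, -7>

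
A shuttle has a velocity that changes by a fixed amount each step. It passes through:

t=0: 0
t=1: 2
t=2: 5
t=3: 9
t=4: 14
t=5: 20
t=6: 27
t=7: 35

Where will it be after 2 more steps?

Taking differences between consecutive positions: +2, +3, +4, +5, +6, +7, +8. These grow by +1 each step.
step 8: 35 + 9 → 44
step 9: 44 + 10 → 54

54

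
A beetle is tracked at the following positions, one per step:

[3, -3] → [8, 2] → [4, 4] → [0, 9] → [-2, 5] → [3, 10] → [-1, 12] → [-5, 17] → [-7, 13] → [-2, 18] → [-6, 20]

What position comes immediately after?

[-10, 25]

The moves between consecutive positions are [+5, +5], [-4, +2], [-4, +5], [-2, -4], [+5, +5], [-4, +2], [-4, +5], [-2, -4], [+5, +5], [-4, +2]; they repeat the 4-cycle [[+5, +5], [-4, +2], [-4, +5], [-2, -4]].
step 11: apply [-4, +5] → [-10, 25]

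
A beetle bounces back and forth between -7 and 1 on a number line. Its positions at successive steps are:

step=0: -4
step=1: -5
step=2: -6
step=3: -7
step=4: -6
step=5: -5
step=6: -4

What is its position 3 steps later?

The value reflects between -7 and 1, moving 1 per step.
  step 7: -4 → -3
  step 8: -3 → -2
  step 9: -2 → -1

-1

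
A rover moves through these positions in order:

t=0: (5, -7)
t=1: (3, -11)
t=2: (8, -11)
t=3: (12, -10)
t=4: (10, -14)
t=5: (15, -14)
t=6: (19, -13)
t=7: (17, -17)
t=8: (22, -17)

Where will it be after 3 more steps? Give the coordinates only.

(29, -20)

Differencing gives (-2, -4), (+5, +0), (+4, +1), (-2, -4), (+5, +0), (+4, +1), (-2, -4), (+5, +0). This is the pattern (-2, -4), (+5, +0), (+4, +1) repeated.
step 9: apply (+4, +1) → (26, -16)
step 10: apply (-2, -4) → (24, -20)
step 11: apply (+5, +0) → (29, -20)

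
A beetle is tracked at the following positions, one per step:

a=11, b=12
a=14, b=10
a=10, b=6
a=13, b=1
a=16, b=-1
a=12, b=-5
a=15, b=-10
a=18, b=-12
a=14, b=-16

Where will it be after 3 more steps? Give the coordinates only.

a=16, b=-27

The moves between consecutive positions are (+3, -2), (-4, -4), (+3, -5), (+3, -2), (-4, -4), (+3, -5), (+3, -2), (-4, -4); they repeat the 3-cycle [(+3, -2), (-4, -4), (+3, -5)].
step 9: apply (+3, -5) → a=17, b=-21
step 10: apply (+3, -2) → a=20, b=-23
step 11: apply (-4, -4) → a=16, b=-27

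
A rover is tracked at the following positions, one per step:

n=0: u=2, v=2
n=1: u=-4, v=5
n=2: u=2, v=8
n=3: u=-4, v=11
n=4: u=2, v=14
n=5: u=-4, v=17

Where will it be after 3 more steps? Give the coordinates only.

U: cycles through 2, -4 every 2 steps. Step 8 lands at position 0 of the cycle → 2.
V: linear, +3 per step → 26 at step 8.

u=2, v=26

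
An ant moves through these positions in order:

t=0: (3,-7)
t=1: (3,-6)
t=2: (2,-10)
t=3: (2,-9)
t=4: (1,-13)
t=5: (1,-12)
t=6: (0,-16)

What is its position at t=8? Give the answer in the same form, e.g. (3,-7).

Step-to-step displacements: (+0,+1), (-1,-4), (+0,+1), (-1,-4), (+0,+1), (-1,-4) — a repeating cycle of length 2.
step 7: apply (+0,+1) → (0,-15)
step 8: apply (-1,-4) → (-1,-19)

(-1,-19)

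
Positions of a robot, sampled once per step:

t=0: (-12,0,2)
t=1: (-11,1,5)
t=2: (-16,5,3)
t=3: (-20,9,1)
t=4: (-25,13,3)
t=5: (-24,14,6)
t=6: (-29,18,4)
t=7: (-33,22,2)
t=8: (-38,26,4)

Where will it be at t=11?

Differencing gives (+1,+1,+3), (-5,+4,-2), (-4,+4,-2), (-5,+4,+2), (+1,+1,+3), (-5,+4,-2), (-4,+4,-2), (-5,+4,+2). This is the pattern (+1,+1,+3), (-5,+4,-2), (-4,+4,-2), (-5,+4,+2) repeated.
step 9: apply (+1,+1,+3) → (-37,27,7)
step 10: apply (-5,+4,-2) → (-42,31,5)
step 11: apply (-4,+4,-2) → (-46,35,3)

(-46,35,3)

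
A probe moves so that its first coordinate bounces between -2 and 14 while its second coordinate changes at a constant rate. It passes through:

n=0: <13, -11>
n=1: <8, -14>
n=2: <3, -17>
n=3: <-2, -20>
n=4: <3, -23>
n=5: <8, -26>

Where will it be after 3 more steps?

<5, -35>

The first coordinate reflects between -2 and 14, moving 5 per step.
  step 6: 8 → 13
  step 7: 13 → 10
  step 8: 10 → 5
The second coordinate changes by -3 each step: at step 8 it is -35.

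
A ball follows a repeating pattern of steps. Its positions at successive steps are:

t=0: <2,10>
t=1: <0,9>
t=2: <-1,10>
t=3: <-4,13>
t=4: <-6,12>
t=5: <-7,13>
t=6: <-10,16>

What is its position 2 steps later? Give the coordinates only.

<-13,16>

Differencing gives <-2,-1>, <-1,+1>, <-3,+3>, <-2,-1>, <-1,+1>, <-3,+3>. This is the pattern <-2,-1>, <-1,+1>, <-3,+3> repeated.
step 7: apply <-2,-1> → <-12,15>
step 8: apply <-1,+1> → <-13,16>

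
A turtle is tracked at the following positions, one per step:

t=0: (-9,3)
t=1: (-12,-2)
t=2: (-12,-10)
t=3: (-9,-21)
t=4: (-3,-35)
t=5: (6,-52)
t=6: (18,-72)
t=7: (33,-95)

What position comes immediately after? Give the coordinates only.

(51,-121)

First differences are (-3,-5), (+0,-8), (+3,-11), (+6,-14), (+9,-17), (+12,-20), (+15,-23); their common second difference is (+3,-3) (constant acceleration).
step 8: (33,-95) + (+18,-26) → (51,-121)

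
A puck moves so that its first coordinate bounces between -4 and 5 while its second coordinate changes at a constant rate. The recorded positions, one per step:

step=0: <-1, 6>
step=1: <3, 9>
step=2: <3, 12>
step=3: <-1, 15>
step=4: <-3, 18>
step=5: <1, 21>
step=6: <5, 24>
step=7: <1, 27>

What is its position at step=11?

The first coordinate reflects between -4 and 5, moving 4 per step.
  step 8: 1 → -3
  step 9: -3 → -1
  step 10: -1 → 3
  step 11: 3 → 3
The second coordinate changes by +3 each step: at step 11 it is 39.

<3, 39>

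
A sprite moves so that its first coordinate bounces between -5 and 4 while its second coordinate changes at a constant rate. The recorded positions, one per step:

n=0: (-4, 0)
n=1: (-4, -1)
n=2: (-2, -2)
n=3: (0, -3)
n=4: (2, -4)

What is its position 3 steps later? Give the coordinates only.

(0, -7)

The first coordinate reflects between -5 and 4, moving 2 per step.
  step 5: 2 → 4
  step 6: 4 → 2
  step 7: 2 → 0
The second coordinate changes by -1 each step: at step 7 it is -7.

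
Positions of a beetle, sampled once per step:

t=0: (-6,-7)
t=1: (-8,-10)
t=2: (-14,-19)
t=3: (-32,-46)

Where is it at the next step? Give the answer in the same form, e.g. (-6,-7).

(-86,-127)

Consecutive displacements (-2,-3), (-6,-9), (-18,-27) scale by a factor of 3 each step.
step 4: (-32,-46) + (-54,-81) → (-86,-127)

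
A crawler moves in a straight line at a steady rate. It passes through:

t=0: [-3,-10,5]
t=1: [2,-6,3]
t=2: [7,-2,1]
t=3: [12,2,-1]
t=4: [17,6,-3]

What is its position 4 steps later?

The position changes by [+5,+4,-2] every step.
step 5: [17,6,-3] + [+5,+4,-2] → [22,10,-5]
step 6: [22,10,-5] + [+5,+4,-2] → [27,14,-7]
step 7: [27,14,-7] + [+5,+4,-2] → [32,18,-9]
step 8: [32,18,-9] + [+5,+4,-2] → [37,22,-11]

[37,22,-11]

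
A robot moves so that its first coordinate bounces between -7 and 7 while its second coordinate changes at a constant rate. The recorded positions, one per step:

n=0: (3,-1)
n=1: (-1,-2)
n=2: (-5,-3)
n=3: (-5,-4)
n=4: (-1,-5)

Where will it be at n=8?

The first coordinate reflects between -7 and 7, moving 4 per step.
  step 5: -1 → 3
  step 6: 3 → 7
  step 7: 7 → 3
  step 8: 3 → -1
The second coordinate changes by -1 each step: at step 8 it is -9.

(-1,-9)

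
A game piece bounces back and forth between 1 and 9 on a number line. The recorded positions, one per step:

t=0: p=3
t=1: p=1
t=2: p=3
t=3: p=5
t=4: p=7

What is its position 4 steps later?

The value travels 2 per step and bounces off the walls at 1 and 9.
  step 5: 7 → 9
  step 6: 9 → 7
  step 7: 7 → 5
  step 8: 5 → 3

p=3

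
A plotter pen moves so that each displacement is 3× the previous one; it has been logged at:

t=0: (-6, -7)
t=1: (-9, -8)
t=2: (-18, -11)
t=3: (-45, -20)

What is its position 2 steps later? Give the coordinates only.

(-369, -128)

The jumps are (-3, -1), (-9, -3), (-27, -9) — a geometric progression with ratio 3.
step 4: (-45, -20) + (-81, -27) → (-126, -47)
step 5: (-126, -47) + (-243, -81) → (-369, -128)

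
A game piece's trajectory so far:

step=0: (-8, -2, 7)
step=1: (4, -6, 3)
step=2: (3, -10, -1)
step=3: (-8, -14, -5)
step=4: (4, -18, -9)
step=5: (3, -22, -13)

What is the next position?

(-8, -26, -17)

The first coordinate repeats the cycle [-8, 4, 3] with period 3; step 6 mod 3 = 0, giving -8.
The second coordinate changes by -4 each step, so at step 6 it is -2 + 6·(-4) = -26.
The third coordinate changes by -4 each step, so at step 6 it is 7 + 6·(-4) = -17.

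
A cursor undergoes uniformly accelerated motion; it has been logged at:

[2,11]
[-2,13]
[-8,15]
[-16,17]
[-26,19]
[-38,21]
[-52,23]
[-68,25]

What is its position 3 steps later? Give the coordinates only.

Successive displacements: [-4,+2], [-6,+2], [-8,+2], [-10,+2], [-12,+2], [-14,+2], [-16,+2] — each changes by [-2,+0].
step 8: [-68,25] + [-18,+2] → [-86,27]
step 9: [-86,27] + [-20,+2] → [-106,29]
step 10: [-106,29] + [-22,+2] → [-128,31]

[-128,31]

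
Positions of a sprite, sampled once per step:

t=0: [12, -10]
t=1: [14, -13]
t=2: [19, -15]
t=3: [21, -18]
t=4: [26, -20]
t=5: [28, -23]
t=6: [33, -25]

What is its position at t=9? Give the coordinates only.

Step-to-step displacements: [+2, -3], [+5, -2], [+2, -3], [+5, -2], [+2, -3], [+5, -2] — a repeating cycle of length 2.
step 7: apply [+2, -3] → [35, -28]
step 8: apply [+5, -2] → [40, -30]
step 9: apply [+2, -3] → [42, -33]

[42, -33]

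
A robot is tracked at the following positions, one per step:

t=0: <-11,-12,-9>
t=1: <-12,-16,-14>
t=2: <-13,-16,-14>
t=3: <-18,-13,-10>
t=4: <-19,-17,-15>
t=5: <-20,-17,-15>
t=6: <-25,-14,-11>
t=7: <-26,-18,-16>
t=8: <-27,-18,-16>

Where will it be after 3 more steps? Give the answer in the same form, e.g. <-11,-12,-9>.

<-34,-19,-17>

Differencing gives <-1,-4,-5>, <-1,+0,+0>, <-5,+3,+4>, <-1,-4,-5>, <-1,+0,+0>, <-5,+3,+4>, <-1,-4,-5>, <-1,+0,+0>. This is the pattern <-1,-4,-5>, <-1,+0,+0>, <-5,+3,+4> repeated.
step 9: apply <-5,+3,+4> → <-32,-15,-12>
step 10: apply <-1,-4,-5> → <-33,-19,-17>
step 11: apply <-1,+0,+0> → <-34,-19,-17>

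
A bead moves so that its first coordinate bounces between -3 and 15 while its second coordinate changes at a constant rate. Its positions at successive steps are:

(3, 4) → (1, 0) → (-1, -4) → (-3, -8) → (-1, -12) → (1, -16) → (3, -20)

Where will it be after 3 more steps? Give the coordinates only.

The first coordinate travels 2 per step and bounces off the walls at -3 and 15.
  step 7: 3 → 5
  step 8: 5 → 7
  step 9: 7 → 9
The second coordinate changes by -4 each step: at step 9 it is -32.

(9, -32)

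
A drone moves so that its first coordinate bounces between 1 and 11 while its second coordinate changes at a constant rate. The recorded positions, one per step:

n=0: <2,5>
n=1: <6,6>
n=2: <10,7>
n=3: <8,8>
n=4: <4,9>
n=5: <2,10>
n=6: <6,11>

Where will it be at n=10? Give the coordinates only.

<2,15>

The first coordinate reflects between 1 and 11, moving 4 per step.
  step 7: 6 → 10
  step 8: 10 → 8
  step 9: 8 → 4
  step 10: 4 → 2
The second coordinate changes by +1 each step: at step 10 it is 15.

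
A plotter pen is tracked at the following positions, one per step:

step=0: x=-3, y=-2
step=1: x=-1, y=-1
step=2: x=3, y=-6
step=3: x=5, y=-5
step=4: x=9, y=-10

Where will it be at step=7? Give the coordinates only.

x=17, y=-13

Differencing gives (+2, +1), (+4, -5), (+2, +1), (+4, -5). This is the pattern (+2, +1), (+4, -5) repeated.
step 5: apply (+2, +1) → x=11, y=-9
step 6: apply (+4, -5) → x=15, y=-14
step 7: apply (+2, +1) → x=17, y=-13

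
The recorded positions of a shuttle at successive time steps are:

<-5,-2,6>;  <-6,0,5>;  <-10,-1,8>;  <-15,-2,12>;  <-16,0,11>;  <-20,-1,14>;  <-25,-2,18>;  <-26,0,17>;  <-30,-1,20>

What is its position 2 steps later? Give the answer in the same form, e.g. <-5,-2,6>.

<-36,0,23>

The moves between consecutive positions are <-1,+2,-1>, <-4,-1,+3>, <-5,-1,+4>, <-1,+2,-1>, <-4,-1,+3>, <-5,-1,+4>, <-1,+2,-1>, <-4,-1,+3>; they repeat the 3-cycle [<-1,+2,-1>, <-4,-1,+3>, <-5,-1,+4>].
step 9: apply <-5,-1,+4> → <-35,-2,24>
step 10: apply <-1,+2,-1> → <-36,0,23>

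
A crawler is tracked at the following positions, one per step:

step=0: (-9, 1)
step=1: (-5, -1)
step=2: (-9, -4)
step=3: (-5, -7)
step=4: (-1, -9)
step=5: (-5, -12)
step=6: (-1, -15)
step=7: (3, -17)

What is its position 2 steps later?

The moves between consecutive positions are (+4, -2), (-4, -3), (+4, -3), (+4, -2), (-4, -3), (+4, -3), (+4, -2); they repeat the 3-cycle [(+4, -2), (-4, -3), (+4, -3)].
step 8: apply (-4, -3) → (-1, -20)
step 9: apply (+4, -3) → (3, -23)

(3, -23)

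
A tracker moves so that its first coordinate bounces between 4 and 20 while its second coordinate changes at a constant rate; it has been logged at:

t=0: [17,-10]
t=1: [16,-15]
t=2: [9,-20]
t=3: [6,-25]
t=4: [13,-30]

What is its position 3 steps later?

The first coordinate travels 7 per step and bounces off the walls at 4 and 20.
  step 5: 13 → 20
  step 6: 20 → 13
  step 7: 13 → 6
The second coordinate changes by -5 each step: at step 7 it is -45.

[6,-45]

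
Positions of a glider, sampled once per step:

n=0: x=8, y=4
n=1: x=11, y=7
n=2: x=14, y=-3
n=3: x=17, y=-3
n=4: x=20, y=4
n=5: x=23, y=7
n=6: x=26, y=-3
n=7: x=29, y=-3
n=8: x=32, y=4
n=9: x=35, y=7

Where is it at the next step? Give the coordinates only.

The x coordinate changes by +3 each step, so at step 10 it is 8 + 10·(3) = 38.
The y coordinate repeats the cycle [4, 7, -3, -3] with period 4; step 10 mod 4 = 2, giving -3.

x=38, y=-3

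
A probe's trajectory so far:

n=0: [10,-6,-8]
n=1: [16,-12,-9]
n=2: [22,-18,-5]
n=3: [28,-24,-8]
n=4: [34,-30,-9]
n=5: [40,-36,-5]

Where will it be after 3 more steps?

First: linear, +6 per step → 58 at step 8.
Second: linear, -6 per step → -54 at step 8.
Third: cycles through -8, -9, -5 every 3 steps. Step 8 lands at position 2 of the cycle → -5.

[58,-54,-5]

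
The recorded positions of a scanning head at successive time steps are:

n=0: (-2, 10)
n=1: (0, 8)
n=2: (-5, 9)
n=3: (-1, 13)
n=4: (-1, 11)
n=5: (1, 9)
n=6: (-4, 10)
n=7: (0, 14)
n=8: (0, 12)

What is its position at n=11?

(1, 15)

Differencing gives (+2, -2), (-5, +1), (+4, +4), (+0, -2), (+2, -2), (-5, +1), (+4, +4), (+0, -2). This is the pattern (+2, -2), (-5, +1), (+4, +4), (+0, -2) repeated.
step 9: apply (+2, -2) → (2, 10)
step 10: apply (-5, +1) → (-3, 11)
step 11: apply (+4, +4) → (1, 15)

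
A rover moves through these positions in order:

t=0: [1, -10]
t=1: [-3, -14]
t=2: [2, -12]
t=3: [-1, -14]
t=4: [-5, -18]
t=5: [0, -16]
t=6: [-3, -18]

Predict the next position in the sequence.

[-7, -22]

Differencing gives [-4, -4], [+5, +2], [-3, -2], [-4, -4], [+5, +2], [-3, -2]. This is the pattern [-4, -4], [+5, +2], [-3, -2] repeated.
step 7: apply [-4, -4] → [-7, -22]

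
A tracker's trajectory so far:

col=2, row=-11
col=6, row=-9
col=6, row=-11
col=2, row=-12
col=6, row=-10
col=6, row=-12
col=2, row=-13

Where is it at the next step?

Differencing gives (+4,+2), (+0,-2), (-4,-1), (+4,+2), (+0,-2), (-4,-1). This is the pattern (+4,+2), (+0,-2), (-4,-1) repeated.
step 7: apply (+4,+2) → col=6, row=-11

col=6, row=-11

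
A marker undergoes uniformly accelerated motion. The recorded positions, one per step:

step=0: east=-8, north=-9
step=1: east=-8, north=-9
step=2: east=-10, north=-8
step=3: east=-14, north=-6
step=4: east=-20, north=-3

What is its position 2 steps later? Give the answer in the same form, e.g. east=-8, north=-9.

First differences are (+0, +0), (-2, +1), (-4, +2), (-6, +3); their common second difference is (-2, +1) (constant acceleration).
step 5: east=-20, north=-3 + (-8, +4) → east=-28, north=1
step 6: east=-28, north=1 + (-10, +5) → east=-38, north=6

east=-38, north=6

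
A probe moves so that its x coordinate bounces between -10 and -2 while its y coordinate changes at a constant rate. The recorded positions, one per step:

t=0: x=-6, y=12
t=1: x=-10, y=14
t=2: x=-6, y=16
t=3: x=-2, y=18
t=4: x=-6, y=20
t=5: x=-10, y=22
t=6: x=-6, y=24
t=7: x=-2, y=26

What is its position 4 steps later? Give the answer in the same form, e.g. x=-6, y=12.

x=-2, y=34

The x coordinate reflects between -10 and -2, moving 4 per step.
  step 8: -2 → -6
  step 9: -6 → -10
  step 10: -10 → -6
  step 11: -6 → -2
The y coordinate changes by +2 each step: at step 11 it is 34.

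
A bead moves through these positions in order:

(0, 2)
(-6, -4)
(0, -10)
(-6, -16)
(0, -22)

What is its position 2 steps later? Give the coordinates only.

The first coordinate repeats the cycle [0, -6] with period 2; step 6 mod 2 = 0, giving 0.
The second coordinate changes by -6 each step, so at step 6 it is 2 + 6·(-6) = -34.

(0, -34)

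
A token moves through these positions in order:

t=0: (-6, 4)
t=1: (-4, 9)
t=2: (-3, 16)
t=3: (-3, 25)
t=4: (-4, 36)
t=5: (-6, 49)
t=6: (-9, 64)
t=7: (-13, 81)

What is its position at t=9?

(-24, 121)

Taking differences between consecutive positions: (+2, +5), (+1, +7), (+0, +9), (-1, +11), (-2, +13), (-3, +15), (-4, +17). These grow by (-1, +2) each step.
step 8: (-13, 81) + (-5, +19) → (-18, 100)
step 9: (-18, 100) + (-6, +21) → (-24, 121)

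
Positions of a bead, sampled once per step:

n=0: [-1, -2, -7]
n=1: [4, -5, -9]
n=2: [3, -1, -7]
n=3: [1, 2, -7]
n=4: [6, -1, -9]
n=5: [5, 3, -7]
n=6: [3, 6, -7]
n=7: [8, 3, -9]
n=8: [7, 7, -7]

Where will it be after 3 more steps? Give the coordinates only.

The moves between consecutive positions are [+5, -3, -2], [-1, +4, +2], [-2, +3, +0], [+5, -3, -2], [-1, +4, +2], [-2, +3, +0], [+5, -3, -2], [-1, +4, +2]; they repeat the 3-cycle [[+5, -3, -2], [-1, +4, +2], [-2, +3, +0]].
step 9: apply [-2, +3, +0] → [5, 10, -7]
step 10: apply [+5, -3, -2] → [10, 7, -9]
step 11: apply [-1, +4, +2] → [9, 11, -7]

[9, 11, -7]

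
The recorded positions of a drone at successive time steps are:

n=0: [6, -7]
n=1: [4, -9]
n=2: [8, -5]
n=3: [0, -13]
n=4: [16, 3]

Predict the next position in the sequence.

Consecutive displacements [-2, -2], [+4, +4], [-8, -8], [+16, +16] scale by a factor of -2 each step.
step 5: [16, 3] + [-32, -32] → [-16, -29]

[-16, -29]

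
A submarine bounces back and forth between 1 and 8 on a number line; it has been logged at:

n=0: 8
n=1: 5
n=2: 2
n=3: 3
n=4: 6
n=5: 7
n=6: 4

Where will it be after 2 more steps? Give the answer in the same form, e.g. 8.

4

The value reflects between 1 and 8, moving 3 per step.
  step 7: 4 → 1
  step 8: 1 → 4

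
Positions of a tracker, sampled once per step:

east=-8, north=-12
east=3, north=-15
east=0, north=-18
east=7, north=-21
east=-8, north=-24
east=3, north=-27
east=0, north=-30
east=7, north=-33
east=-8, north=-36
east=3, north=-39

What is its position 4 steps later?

The east coordinate repeats the cycle [-8, 3, 0, 7] with period 4; step 13 mod 4 = 1, giving 3.
The north coordinate changes by -3 each step, so at step 13 it is -12 + 13·(-3) = -51.

east=3, north=-51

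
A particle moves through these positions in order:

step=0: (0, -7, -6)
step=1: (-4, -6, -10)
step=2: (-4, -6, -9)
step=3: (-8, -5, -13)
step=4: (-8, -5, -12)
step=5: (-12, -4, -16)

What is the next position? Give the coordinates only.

Differencing gives (-4, +1, -4), (+0, +0, +1), (-4, +1, -4), (+0, +0, +1), (-4, +1, -4). This is the pattern (-4, +1, -4), (+0, +0, +1) repeated.
step 6: apply (+0, +0, +1) → (-12, -4, -15)

(-12, -4, -15)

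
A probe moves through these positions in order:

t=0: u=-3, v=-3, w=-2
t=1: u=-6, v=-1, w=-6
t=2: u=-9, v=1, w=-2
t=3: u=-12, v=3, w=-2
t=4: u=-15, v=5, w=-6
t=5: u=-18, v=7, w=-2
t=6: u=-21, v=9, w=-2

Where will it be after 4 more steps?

The u coordinate changes by -3 each step, so at step 10 it is -3 + 10·(-3) = -33.
The v coordinate changes by +2 each step, so at step 10 it is -3 + 10·(2) = 17.
The w coordinate repeats the cycle [-2, -6, -2] with period 3; step 10 mod 3 = 1, giving -6.

u=-33, v=17, w=-6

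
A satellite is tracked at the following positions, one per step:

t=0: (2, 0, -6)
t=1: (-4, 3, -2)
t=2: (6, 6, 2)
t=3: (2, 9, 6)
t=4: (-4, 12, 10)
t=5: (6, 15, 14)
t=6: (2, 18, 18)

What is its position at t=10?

The first coordinate repeats the cycle [2, -4, 6] with period 3; step 10 mod 3 = 1, giving -4.
The second coordinate changes by +3 each step, so at step 10 it is 0 + 10·(3) = 30.
The third coordinate changes by +4 each step, so at step 10 it is -6 + 10·(4) = 34.

(-4, 30, 34)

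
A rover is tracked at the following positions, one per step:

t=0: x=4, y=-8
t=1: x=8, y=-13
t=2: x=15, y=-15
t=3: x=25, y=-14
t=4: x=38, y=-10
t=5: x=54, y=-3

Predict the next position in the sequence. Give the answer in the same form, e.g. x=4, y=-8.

Taking differences between consecutive positions: (+4,-5), (+7,-2), (+10,+1), (+13,+4), (+16,+7). These grow by (+3,+3) each step.
step 6: x=54, y=-3 + (+19,+10) → x=73, y=7

x=73, y=7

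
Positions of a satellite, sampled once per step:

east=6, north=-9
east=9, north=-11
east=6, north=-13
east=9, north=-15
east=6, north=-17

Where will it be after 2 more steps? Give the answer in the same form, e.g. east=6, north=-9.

East: cycles through 6, 9 every 2 steps. Step 6 lands at position 0 of the cycle → 6.
North: linear, -2 per step → -21 at step 6.

east=6, north=-21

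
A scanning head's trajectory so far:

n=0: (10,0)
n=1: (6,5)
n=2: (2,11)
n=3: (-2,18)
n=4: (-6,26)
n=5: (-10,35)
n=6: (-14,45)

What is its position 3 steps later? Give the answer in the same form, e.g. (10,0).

(-26,81)

First differences are (-4,+5), (-4,+6), (-4,+7), (-4,+8), (-4,+9), (-4,+10); their common second difference is (+0,+1) (constant acceleration).
step 7: (-14,45) + (-4,+11) → (-18,56)
step 8: (-18,56) + (-4,+12) → (-22,68)
step 9: (-22,68) + (-4,+13) → (-26,81)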